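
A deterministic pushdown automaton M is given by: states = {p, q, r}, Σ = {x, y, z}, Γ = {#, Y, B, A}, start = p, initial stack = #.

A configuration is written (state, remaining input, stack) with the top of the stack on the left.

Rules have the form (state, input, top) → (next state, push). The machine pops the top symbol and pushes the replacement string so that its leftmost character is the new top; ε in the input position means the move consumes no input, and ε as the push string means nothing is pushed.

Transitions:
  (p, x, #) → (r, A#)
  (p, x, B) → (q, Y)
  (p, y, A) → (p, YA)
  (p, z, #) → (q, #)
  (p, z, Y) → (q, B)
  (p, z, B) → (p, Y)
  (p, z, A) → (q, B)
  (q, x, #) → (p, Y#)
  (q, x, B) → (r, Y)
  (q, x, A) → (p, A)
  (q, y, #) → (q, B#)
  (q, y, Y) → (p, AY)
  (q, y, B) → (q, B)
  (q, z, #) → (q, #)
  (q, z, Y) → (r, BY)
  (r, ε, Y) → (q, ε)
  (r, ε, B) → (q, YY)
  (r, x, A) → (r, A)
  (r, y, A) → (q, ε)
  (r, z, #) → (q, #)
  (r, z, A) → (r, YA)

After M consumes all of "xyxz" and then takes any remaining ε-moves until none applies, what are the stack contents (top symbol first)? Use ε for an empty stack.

B#

(p, xyxz, #) ⊢ (r, yxz, A#) ⊢ (q, xz, #) ⊢ (p, z, Y#) ⊢ (q, ε, B#)
All input consumed in state q with stack B#.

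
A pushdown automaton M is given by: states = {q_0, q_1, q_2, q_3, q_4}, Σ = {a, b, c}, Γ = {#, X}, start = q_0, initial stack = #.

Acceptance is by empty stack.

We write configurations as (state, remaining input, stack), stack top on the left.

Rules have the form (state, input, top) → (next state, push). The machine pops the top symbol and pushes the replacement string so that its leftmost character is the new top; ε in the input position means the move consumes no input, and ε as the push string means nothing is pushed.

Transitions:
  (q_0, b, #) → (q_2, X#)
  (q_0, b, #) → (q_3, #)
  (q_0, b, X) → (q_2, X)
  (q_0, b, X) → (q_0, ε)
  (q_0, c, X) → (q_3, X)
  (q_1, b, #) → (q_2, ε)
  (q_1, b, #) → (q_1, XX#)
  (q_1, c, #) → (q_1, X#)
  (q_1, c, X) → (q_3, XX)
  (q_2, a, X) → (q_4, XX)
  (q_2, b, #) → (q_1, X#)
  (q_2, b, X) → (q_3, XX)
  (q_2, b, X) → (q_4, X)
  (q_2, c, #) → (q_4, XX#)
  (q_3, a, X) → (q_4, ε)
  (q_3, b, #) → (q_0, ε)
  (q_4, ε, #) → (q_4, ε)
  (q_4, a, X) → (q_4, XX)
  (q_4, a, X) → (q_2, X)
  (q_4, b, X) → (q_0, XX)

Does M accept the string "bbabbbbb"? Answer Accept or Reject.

Accept

One accepting computation: (q_0, bbabbbbb, #) ⊢ (q_2, babbbbb, X#) ⊢ (q_3, abbbbb, XX#) ⊢ (q_4, bbbbb, X#) ⊢ (q_0, bbbb, XX#) ⊢ (q_0, bbb, X#) ⊢ (q_0, bb, #) ⊢ (q_3, b, #) ⊢ (q_0, ε, ε)
All input consumed and the stack is empty.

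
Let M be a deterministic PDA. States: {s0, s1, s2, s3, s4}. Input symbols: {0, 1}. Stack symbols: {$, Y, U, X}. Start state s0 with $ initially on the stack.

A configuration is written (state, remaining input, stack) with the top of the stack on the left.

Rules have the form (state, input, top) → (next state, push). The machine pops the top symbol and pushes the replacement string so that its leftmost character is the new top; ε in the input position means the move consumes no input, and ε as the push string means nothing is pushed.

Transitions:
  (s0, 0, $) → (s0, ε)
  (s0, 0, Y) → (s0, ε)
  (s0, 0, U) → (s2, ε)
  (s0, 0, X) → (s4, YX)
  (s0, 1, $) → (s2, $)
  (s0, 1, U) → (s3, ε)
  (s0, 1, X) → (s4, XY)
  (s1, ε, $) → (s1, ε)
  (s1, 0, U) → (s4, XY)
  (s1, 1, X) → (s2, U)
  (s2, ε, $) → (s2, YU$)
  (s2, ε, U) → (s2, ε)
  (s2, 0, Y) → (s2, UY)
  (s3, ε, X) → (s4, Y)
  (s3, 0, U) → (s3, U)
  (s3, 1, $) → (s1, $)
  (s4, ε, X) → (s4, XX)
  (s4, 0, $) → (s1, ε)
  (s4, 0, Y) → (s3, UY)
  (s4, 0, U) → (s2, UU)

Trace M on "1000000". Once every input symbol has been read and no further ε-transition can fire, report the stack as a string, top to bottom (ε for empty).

YU$

(s0, 1000000, $) ⊢ (s2, 000000, $) ⊢ (s2, 000000, YU$) ⊢ (s2, 00000, UYU$) ⊢ (s2, 00000, YU$) ⊢ (s2, 0000, UYU$) ⊢ (s2, 0000, YU$) ⊢ (s2, 000, UYU$) ⊢ (s2, 000, YU$) ⊢ (s2, 00, UYU$) ⊢ (s2, 00, YU$) ⊢ (s2, 0, UYU$) ⊢ (s2, 0, YU$) ⊢ (s2, ε, UYU$) ⊢ (s2, ε, YU$)
All input consumed in state s2 with stack YU$.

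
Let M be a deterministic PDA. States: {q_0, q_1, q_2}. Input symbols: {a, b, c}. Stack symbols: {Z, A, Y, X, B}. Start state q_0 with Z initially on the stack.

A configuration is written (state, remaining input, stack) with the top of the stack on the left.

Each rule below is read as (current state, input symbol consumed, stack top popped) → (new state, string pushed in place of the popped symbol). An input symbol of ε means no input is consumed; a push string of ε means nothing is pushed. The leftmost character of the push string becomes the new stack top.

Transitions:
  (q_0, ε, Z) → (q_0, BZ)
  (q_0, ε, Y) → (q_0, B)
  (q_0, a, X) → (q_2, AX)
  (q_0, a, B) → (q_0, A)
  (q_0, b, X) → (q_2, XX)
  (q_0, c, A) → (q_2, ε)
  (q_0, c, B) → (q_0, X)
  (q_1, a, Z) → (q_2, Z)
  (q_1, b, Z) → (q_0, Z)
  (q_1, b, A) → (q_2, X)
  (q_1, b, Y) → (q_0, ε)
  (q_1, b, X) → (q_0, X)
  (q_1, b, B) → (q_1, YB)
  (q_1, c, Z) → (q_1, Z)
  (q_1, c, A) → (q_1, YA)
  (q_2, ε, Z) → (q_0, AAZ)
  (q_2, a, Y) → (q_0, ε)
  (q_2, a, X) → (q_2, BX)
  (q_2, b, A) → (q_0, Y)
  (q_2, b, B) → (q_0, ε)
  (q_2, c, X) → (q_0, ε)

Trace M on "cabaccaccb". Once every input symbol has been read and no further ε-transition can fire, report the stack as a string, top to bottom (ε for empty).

BZ

(q_0, cabaccaccb, Z)
  ε-move, top Z: go to q_0, push BZ → (q_0, cabaccaccb, BZ)
  read c, top B: go to q_0, push X → (q_0, abaccaccb, XZ)
  read a, top X: go to q_2, push AX → (q_2, baccaccb, AXZ)
  read b, top A: go to q_0, push Y → (q_0, accaccb, YXZ)
  ε-move, top Y: go to q_0, push B → (q_0, accaccb, BXZ)
  read a, top B: go to q_0, push A → (q_0, ccaccb, AXZ)
  read c, top A: go to q_2, push ε → (q_2, caccb, XZ)
  read c, top X: go to q_0, push ε → (q_0, accb, Z)
  ε-move, top Z: go to q_0, push BZ → (q_0, accb, BZ)
  read a, top B: go to q_0, push A → (q_0, ccb, AZ)
  read c, top A: go to q_2, push ε → (q_2, cb, Z)
  ε-move, top Z: go to q_0, push AAZ → (q_0, cb, AAZ)
  read c, top A: go to q_2, push ε → (q_2, b, AZ)
  read b, top A: go to q_0, push Y → (q_0, ε, YZ)
  ε-move, top Y: go to q_0, push B → (q_0, ε, BZ)
All input consumed in state q_0 with stack BZ.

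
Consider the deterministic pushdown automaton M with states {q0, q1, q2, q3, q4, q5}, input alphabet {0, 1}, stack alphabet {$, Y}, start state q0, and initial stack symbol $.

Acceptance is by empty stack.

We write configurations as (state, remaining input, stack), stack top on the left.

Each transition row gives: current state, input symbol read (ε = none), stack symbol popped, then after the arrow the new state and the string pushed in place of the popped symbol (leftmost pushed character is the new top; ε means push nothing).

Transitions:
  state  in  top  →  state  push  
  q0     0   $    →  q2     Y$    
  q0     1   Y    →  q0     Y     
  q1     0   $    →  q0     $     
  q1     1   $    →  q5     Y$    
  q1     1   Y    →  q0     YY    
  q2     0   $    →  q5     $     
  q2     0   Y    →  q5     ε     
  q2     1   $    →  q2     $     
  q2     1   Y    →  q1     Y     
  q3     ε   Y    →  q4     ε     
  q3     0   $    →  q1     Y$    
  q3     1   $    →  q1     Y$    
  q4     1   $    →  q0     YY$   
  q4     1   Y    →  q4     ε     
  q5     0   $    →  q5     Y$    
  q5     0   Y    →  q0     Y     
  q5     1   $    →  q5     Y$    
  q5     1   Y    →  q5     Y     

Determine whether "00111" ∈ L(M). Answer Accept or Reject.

Reject

(q0, 00111, $)
  read 0, top $: go to q2, push Y$ → (q2, 0111, Y$)
  read 0, top Y: go to q5, push ε → (q5, 111, $)
  read 1, top $: go to q5, push Y$ → (q5, 11, Y$)
  read 1, top Y: go to q5, push Y → (q5, 1, Y$)
  read 1, top Y: go to q5, push Y → (q5, ε, Y$)
All input consumed; stack is Y$, not empty, and no further ε-move applies.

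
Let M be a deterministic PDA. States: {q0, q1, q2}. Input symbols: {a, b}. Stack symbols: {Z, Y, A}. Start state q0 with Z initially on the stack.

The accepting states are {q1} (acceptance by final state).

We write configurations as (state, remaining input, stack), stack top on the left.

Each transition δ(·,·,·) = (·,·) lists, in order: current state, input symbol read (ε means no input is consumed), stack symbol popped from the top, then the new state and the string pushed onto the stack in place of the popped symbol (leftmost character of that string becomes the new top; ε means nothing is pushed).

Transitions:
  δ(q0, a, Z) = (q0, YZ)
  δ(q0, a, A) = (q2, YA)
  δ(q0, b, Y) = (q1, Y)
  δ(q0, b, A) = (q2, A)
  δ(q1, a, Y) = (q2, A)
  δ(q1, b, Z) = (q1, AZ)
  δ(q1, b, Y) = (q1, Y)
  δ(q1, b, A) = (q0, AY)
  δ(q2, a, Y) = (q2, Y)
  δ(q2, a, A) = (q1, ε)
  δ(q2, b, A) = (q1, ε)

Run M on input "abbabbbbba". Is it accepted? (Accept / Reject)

Reject

(q0, abbabbbbba, Z) ⊢ (q0, bbabbbbba, YZ) ⊢ (q1, babbbbba, YZ) ⊢ (q1, abbbbba, YZ) ⊢ (q2, bbbbba, AZ) ⊢ (q1, bbbba, Z) ⊢ (q1, bbba, AZ) ⊢ (q0, bba, AYZ) ⊢ (q2, ba, AYZ) ⊢ (q1, a, YZ) ⊢ (q2, ε, AZ)
All input consumed; state q2 ∉ F and no further ε-move applies.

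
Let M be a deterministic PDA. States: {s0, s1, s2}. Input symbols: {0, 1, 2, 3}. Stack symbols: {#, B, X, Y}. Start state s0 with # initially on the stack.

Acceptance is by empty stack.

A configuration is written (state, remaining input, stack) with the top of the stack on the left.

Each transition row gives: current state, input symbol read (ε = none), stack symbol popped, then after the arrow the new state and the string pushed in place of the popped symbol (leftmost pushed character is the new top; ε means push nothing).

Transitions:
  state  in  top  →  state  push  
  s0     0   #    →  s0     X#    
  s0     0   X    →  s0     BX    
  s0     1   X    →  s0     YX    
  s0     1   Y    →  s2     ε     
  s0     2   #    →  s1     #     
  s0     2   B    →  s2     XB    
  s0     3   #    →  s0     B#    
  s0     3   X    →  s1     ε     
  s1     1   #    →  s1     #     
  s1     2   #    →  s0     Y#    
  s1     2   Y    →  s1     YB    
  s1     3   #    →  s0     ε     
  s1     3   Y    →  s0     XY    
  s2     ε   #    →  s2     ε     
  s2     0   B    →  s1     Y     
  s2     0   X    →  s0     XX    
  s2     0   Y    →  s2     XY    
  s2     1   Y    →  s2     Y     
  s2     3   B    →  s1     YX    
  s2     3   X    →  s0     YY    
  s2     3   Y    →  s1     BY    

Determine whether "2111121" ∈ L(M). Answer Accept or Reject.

(s0, 2111121, #)
  read 2, top #: go to s1, push # → (s1, 111121, #)
  read 1, top #: go to s1, push # → (s1, 11121, #)
  read 1, top #: go to s1, push # → (s1, 1121, #)
  read 1, top #: go to s1, push # → (s1, 121, #)
  read 1, top #: go to s1, push # → (s1, 21, #)
  read 2, top #: go to s0, push Y# → (s0, 1, Y#)
  read 1, top Y: go to s2, push ε → (s2, ε, #)
  ε-move, top #: go to s2, push ε → (s2, ε, ε)
All input consumed and the stack is empty.

Accept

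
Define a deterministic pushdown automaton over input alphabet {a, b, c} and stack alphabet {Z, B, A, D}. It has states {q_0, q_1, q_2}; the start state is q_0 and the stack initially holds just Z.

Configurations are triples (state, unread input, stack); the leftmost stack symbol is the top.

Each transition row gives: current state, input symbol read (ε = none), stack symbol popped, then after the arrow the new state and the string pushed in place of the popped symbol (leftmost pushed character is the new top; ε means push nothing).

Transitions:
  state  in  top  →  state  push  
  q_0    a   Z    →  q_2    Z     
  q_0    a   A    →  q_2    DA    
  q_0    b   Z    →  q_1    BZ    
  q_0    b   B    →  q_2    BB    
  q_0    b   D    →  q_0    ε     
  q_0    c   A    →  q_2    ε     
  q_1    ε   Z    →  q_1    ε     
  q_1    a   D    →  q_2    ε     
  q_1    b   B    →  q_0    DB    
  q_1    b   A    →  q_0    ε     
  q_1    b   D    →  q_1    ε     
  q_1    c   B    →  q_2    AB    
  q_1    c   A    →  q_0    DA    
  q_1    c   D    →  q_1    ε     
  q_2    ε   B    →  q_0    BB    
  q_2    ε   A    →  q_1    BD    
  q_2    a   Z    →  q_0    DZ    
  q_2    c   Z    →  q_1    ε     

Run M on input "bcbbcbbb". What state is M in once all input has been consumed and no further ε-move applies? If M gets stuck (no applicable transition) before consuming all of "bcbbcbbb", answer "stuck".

(q_0, bcbbcbbb, Z) ⊢ (q_1, cbbcbbb, BZ) ⊢ (q_2, bbcbbb, ABZ) ⊢ (q_1, bbcbbb, BDBZ) ⊢ (q_0, bcbbb, DBDBZ) ⊢ (q_0, cbbb, BDBZ)
No transition for (q_0, c, top B); M blocks with input cbbb remaining.

stuck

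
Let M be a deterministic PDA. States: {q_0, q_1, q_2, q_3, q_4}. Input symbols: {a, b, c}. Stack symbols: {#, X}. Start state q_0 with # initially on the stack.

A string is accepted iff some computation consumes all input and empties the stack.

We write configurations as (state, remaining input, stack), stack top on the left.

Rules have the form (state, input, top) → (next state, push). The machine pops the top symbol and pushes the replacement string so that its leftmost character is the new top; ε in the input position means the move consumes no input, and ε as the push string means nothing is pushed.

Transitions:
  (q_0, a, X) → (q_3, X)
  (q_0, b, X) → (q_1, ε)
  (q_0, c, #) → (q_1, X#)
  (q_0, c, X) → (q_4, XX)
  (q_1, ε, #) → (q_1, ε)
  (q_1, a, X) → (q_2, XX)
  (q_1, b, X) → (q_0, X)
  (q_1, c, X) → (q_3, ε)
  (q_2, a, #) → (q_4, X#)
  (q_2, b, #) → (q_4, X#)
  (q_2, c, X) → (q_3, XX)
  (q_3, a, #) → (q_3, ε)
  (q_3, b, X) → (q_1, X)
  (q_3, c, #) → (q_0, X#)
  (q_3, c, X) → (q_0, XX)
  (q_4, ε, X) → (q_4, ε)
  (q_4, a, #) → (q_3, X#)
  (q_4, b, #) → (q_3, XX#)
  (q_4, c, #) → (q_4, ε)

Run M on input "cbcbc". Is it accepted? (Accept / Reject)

(q_0, cbcbc, #)
  read c, top #: go to q_1, push X# → (q_1, bcbc, X#)
  read b, top X: go to q_0, push X → (q_0, cbc, X#)
  read c, top X: go to q_4, push XX → (q_4, bc, XX#)
  ε-move, top X: go to q_4, push ε → (q_4, bc, X#)
  ε-move, top X: go to q_4, push ε → (q_4, bc, #)
  read b, top #: go to q_3, push XX# → (q_3, c, XX#)
  read c, top X: go to q_0, push XX → (q_0, ε, XXX#)
All input consumed; stack is XXX#, not empty, and no further ε-move applies.

Reject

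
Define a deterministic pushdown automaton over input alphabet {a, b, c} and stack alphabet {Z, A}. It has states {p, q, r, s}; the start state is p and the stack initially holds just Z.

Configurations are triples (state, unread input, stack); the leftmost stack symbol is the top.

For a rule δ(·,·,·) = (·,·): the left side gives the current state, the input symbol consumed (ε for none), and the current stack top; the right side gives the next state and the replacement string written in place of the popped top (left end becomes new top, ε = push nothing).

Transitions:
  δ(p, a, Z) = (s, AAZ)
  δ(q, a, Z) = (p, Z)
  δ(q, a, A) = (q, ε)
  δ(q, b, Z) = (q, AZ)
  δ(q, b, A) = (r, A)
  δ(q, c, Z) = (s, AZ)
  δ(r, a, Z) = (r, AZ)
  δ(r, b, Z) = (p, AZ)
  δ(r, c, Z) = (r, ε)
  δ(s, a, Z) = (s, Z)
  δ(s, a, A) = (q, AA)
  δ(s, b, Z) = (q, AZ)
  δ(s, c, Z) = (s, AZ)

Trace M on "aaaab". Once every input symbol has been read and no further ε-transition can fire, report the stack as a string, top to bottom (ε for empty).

AZ

(p, aaaab, Z)
  read a, top Z: go to s, push AAZ → (s, aaab, AAZ)
  read a, top A: go to q, push AA → (q, aab, AAAZ)
  read a, top A: go to q, push ε → (q, ab, AAZ)
  read a, top A: go to q, push ε → (q, b, AZ)
  read b, top A: go to r, push A → (r, ε, AZ)
All input consumed in state r with stack AZ.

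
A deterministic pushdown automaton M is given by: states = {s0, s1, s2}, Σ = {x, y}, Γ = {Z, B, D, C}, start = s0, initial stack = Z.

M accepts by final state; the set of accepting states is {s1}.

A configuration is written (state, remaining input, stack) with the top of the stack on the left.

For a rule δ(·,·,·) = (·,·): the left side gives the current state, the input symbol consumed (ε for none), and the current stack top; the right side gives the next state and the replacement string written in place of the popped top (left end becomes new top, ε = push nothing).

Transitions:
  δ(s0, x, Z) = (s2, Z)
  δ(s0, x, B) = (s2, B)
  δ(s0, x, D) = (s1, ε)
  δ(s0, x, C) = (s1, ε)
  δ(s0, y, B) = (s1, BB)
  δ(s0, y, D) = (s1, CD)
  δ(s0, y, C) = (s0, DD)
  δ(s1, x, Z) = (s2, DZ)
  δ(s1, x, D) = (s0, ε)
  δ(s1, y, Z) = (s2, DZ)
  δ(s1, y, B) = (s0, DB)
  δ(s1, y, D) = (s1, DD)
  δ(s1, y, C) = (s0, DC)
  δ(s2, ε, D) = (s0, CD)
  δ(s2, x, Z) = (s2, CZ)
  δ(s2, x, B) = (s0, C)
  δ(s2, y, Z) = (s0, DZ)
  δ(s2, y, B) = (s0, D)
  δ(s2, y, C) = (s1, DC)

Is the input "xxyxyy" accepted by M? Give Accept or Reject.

Accept

(s0, xxyxyy, Z)
  read x, top Z: go to s2, push Z → (s2, xyxyy, Z)
  read x, top Z: go to s2, push CZ → (s2, yxyy, CZ)
  read y, top C: go to s1, push DC → (s1, xyy, DCZ)
  read x, top D: go to s0, push ε → (s0, yy, CZ)
  read y, top C: go to s0, push DD → (s0, y, DDZ)
  read y, top D: go to s1, push CD → (s1, ε, CDDZ)
All input consumed; state s1 ∈ F.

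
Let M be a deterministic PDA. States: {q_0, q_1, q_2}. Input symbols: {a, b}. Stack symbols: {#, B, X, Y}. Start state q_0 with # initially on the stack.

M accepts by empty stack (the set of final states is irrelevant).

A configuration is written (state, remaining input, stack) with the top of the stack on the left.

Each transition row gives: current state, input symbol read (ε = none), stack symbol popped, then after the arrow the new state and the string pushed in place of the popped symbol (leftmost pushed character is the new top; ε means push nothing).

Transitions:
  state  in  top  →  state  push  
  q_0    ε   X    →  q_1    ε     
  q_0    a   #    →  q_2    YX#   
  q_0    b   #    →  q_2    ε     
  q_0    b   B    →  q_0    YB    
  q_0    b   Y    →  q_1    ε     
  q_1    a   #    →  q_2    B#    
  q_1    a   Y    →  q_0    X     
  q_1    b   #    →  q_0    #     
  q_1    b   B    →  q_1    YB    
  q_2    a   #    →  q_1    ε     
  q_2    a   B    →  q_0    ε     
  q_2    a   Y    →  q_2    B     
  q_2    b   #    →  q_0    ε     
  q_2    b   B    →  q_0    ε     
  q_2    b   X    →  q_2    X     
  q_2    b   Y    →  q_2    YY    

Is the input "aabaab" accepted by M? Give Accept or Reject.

Accept

(q_0, aabaab, #) ⊢ (q_2, abaab, YX#) ⊢ (q_2, baab, BX#) ⊢ (q_0, aab, X#) ⊢ (q_1, aab, #) ⊢ (q_2, ab, B#) ⊢ (q_0, b, #) ⊢ (q_2, ε, ε)
All input consumed and the stack is empty.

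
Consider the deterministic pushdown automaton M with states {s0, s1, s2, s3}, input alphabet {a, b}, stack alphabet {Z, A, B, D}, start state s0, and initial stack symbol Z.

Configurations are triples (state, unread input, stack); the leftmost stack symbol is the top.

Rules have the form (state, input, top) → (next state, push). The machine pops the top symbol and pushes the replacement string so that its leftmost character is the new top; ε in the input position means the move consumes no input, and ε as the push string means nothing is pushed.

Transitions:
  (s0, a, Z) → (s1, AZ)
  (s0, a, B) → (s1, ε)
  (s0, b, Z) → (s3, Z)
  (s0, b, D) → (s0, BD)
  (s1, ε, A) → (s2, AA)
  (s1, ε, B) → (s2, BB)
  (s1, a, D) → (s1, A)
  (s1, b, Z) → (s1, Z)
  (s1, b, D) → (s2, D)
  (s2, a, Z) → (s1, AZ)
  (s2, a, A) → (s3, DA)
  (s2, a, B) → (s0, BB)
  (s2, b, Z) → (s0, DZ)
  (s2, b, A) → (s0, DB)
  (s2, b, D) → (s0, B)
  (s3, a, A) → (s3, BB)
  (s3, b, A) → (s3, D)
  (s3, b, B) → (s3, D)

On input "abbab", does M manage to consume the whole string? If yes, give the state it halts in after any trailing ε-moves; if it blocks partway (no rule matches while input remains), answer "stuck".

(s0, abbab, Z)
  read a, top Z: go to s1, push AZ → (s1, bbab, AZ)
  ε-move, top A: go to s2, push AA → (s2, bbab, AAZ)
  read b, top A: go to s0, push DB → (s0, bab, DBAZ)
  read b, top D: go to s0, push BD → (s0, ab, BDBAZ)
  read a, top B: go to s1, push ε → (s1, b, DBAZ)
  read b, top D: go to s2, push D → (s2, ε, DBAZ)
All input consumed; M is in state s2.

s2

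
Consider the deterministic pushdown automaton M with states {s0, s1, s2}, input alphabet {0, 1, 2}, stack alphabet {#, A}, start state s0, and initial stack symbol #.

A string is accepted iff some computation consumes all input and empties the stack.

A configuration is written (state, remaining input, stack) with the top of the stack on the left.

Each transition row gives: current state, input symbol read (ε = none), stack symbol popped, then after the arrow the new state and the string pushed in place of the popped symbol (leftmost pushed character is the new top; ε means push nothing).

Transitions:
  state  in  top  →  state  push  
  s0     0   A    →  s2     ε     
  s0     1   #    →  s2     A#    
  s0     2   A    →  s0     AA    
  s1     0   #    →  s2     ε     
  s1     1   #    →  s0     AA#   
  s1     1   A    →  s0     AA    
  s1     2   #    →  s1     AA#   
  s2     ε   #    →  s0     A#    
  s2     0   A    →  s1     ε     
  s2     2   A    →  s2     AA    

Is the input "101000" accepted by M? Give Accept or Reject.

(s0, 101000, #)
  read 1, top #: go to s2, push A# → (s2, 01000, A#)
  read 0, top A: go to s1, push ε → (s1, 1000, #)
  read 1, top #: go to s0, push AA# → (s0, 000, AA#)
  read 0, top A: go to s2, push ε → (s2, 00, A#)
  read 0, top A: go to s1, push ε → (s1, 0, #)
  read 0, top #: go to s2, push ε → (s2, ε, ε)
All input consumed and the stack is empty.

Accept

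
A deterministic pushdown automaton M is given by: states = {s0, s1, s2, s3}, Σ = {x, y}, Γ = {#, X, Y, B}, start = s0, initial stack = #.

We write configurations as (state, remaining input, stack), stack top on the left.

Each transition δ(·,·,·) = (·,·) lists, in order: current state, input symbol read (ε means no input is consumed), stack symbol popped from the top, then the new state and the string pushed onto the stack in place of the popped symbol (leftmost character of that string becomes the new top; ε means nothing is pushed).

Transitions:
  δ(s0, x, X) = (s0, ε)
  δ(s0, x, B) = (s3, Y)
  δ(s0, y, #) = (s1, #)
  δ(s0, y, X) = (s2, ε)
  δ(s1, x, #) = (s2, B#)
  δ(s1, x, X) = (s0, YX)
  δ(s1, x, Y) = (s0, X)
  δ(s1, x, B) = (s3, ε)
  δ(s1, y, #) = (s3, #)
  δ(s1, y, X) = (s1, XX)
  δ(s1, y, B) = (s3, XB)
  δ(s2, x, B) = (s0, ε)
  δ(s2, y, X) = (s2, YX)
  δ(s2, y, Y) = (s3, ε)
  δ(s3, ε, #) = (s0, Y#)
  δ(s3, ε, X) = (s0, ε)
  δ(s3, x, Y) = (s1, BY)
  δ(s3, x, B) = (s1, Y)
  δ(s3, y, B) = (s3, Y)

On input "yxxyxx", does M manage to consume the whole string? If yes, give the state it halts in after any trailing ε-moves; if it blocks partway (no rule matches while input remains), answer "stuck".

(s0, yxxyxx, #)
  read y, top #: go to s1, push # → (s1, xxyxx, #)
  read x, top #: go to s2, push B# → (s2, xyxx, B#)
  read x, top B: go to s0, push ε → (s0, yxx, #)
  read y, top #: go to s1, push # → (s1, xx, #)
  read x, top #: go to s2, push B# → (s2, x, B#)
  read x, top B: go to s0, push ε → (s0, ε, #)
All input consumed; M is in state s0.

s0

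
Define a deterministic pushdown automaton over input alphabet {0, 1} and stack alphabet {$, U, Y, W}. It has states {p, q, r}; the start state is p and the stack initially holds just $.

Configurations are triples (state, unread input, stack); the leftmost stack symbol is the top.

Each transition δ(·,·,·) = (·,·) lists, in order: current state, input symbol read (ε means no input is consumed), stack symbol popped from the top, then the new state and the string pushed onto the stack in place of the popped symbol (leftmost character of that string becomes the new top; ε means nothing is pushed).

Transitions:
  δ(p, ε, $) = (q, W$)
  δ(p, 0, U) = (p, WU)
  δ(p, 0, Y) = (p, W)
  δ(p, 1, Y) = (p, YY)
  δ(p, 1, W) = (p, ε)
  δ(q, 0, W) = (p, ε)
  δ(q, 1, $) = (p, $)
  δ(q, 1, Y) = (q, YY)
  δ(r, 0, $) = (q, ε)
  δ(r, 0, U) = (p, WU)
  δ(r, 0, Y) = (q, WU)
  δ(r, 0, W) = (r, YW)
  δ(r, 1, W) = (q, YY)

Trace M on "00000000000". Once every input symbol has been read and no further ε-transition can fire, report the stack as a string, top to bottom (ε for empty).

(p, 00000000000, $) ⊢ (q, 00000000000, W$) ⊢ (p, 0000000000, $) ⊢ (q, 0000000000, W$) ⊢ (p, 000000000, $) ⊢ (q, 000000000, W$) ⊢ (p, 00000000, $) ⊢ (q, 00000000, W$) ⊢ (p, 0000000, $) ⊢ (q, 0000000, W$) ⊢ (p, 000000, $) ⊢ (q, 000000, W$) ⊢ (p, 00000, $) ⊢ (q, 00000, W$) ⊢ (p, 0000, $) ⊢ (q, 0000, W$) ⊢ (p, 000, $) ⊢ (q, 000, W$) ⊢ (p, 00, $) ⊢ (q, 00, W$) ⊢ (p, 0, $) ⊢ (q, 0, W$) ⊢ (p, ε, $) ⊢ (q, ε, W$)
All input consumed in state q with stack W$.

W$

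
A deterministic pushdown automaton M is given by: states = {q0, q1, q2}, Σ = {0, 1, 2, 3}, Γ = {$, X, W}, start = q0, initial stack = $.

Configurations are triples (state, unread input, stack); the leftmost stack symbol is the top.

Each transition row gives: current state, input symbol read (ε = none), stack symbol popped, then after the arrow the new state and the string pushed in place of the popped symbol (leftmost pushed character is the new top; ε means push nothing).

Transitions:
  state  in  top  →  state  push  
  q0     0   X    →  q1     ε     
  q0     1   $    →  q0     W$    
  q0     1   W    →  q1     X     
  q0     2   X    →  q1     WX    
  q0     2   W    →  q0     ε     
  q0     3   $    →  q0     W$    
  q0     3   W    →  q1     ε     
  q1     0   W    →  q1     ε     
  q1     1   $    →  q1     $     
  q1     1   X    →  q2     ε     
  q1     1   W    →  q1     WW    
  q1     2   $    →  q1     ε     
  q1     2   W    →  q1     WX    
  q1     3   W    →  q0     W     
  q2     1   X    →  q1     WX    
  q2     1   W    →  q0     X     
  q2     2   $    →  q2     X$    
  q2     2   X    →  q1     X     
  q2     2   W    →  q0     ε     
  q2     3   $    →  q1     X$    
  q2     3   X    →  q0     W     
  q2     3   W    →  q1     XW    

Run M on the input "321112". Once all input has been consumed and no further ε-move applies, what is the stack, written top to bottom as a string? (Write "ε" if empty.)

(q0, 321112, $)
  read 3, top $: go to q0, push W$ → (q0, 21112, W$)
  read 2, top W: go to q0, push ε → (q0, 1112, $)
  read 1, top $: go to q0, push W$ → (q0, 112, W$)
  read 1, top W: go to q1, push X → (q1, 12, X$)
  read 1, top X: go to q2, push ε → (q2, 2, $)
  read 2, top $: go to q2, push X$ → (q2, ε, X$)
All input consumed in state q2 with stack X$.

X$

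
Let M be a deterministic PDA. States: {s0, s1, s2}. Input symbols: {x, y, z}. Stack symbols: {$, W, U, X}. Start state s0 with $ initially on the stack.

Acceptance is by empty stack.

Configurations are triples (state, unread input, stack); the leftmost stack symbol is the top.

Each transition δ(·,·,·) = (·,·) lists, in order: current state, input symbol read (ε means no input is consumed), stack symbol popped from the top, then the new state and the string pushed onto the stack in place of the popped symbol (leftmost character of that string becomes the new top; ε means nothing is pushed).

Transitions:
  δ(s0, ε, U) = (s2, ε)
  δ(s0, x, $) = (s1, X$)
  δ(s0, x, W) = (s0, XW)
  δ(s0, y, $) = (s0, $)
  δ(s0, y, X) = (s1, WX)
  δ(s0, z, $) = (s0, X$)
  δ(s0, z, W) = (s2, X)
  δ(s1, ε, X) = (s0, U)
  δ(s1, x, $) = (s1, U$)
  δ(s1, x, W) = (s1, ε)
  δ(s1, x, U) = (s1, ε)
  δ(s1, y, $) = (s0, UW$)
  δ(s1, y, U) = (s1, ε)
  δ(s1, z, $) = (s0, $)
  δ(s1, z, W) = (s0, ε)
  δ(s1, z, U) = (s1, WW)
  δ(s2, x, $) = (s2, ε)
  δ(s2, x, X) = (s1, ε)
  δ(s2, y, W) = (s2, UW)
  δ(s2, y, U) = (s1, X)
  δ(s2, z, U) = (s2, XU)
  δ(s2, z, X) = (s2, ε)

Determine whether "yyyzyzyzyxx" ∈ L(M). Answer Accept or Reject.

Accept

(s0, yyyzyzyzyxx, $) ⊢ (s0, yyzyzyzyxx, $) ⊢ (s0, yzyzyzyxx, $) ⊢ (s0, zyzyzyxx, $) ⊢ (s0, yzyzyxx, X$) ⊢ (s1, zyzyxx, WX$) ⊢ (s0, yzyxx, X$) ⊢ (s1, zyxx, WX$) ⊢ (s0, yxx, X$) ⊢ (s1, xx, WX$) ⊢ (s1, x, X$) ⊢ (s0, x, U$) ⊢ (s2, x, $) ⊢ (s2, ε, ε)
All input consumed and the stack is empty.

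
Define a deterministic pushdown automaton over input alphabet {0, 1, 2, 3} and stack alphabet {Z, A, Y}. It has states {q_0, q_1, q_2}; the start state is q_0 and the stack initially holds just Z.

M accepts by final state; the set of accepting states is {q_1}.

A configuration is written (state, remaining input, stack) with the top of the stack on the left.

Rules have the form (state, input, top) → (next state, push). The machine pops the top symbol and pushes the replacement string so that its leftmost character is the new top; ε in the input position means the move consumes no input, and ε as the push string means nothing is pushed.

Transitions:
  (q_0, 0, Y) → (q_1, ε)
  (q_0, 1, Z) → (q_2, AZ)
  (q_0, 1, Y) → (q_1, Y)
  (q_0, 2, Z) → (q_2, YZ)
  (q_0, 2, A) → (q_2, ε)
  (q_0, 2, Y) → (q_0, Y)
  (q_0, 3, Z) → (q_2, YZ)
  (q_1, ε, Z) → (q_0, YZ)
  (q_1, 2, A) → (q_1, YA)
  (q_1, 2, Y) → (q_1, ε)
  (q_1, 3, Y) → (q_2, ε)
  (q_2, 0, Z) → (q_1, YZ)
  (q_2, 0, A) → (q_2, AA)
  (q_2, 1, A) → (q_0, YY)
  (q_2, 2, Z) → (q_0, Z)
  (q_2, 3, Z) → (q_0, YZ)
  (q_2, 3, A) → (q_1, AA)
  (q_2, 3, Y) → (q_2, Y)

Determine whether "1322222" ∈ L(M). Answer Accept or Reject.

(q_0, 1322222, Z)
  read 1, top Z: go to q_2, push AZ → (q_2, 322222, AZ)
  read 3, top A: go to q_1, push AA → (q_1, 22222, AAZ)
  read 2, top A: go to q_1, push YA → (q_1, 2222, YAAZ)
  read 2, top Y: go to q_1, push ε → (q_1, 222, AAZ)
  read 2, top A: go to q_1, push YA → (q_1, 22, YAAZ)
  read 2, top Y: go to q_1, push ε → (q_1, 2, AAZ)
  read 2, top A: go to q_1, push YA → (q_1, ε, YAAZ)
All input consumed; state q_1 ∈ F.

Accept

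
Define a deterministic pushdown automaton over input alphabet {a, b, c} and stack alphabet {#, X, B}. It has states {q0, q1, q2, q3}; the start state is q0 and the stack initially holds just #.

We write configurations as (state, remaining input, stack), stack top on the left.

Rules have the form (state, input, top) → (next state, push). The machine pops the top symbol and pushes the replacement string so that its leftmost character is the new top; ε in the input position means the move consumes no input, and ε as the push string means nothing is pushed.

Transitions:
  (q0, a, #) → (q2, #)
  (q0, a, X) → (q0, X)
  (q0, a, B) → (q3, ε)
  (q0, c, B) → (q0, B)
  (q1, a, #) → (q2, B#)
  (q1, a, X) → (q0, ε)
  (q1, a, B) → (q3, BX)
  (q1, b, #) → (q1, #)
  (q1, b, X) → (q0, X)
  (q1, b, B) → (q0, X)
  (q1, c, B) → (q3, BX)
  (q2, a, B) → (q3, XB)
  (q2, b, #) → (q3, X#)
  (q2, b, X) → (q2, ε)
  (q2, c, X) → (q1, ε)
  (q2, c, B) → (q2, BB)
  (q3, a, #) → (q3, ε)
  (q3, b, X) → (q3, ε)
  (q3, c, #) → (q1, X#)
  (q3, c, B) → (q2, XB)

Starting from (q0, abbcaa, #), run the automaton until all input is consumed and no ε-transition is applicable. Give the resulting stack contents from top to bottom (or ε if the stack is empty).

(q0, abbcaa, #) ⊢ (q2, bbcaa, #) ⊢ (q3, bcaa, X#) ⊢ (q3, caa, #) ⊢ (q1, aa, X#) ⊢ (q0, a, #) ⊢ (q2, ε, #)
All input consumed in state q2 with stack #.

#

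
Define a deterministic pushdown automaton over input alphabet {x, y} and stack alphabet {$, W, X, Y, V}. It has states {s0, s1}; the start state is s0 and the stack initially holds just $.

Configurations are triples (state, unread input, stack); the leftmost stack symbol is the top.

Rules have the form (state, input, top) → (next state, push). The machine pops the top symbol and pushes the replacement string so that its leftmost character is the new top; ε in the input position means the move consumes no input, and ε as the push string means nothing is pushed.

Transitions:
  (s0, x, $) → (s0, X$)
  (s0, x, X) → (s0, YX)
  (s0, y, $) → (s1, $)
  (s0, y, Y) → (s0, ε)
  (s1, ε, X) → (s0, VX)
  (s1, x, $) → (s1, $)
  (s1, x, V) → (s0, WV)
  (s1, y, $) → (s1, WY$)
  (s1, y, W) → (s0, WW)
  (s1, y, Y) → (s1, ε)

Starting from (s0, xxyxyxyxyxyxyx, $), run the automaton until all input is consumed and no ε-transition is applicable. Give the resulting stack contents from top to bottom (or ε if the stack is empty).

YX$

(s0, xxyxyxyxyxyxyx, $)
  read x, top $: go to s0, push X$ → (s0, xyxyxyxyxyxyx, X$)
  read x, top X: go to s0, push YX → (s0, yxyxyxyxyxyx, YX$)
  read y, top Y: go to s0, push ε → (s0, xyxyxyxyxyx, X$)
  read x, top X: go to s0, push YX → (s0, yxyxyxyxyx, YX$)
  read y, top Y: go to s0, push ε → (s0, xyxyxyxyx, X$)
  read x, top X: go to s0, push YX → (s0, yxyxyxyx, YX$)
  read y, top Y: go to s0, push ε → (s0, xyxyxyx, X$)
  read x, top X: go to s0, push YX → (s0, yxyxyx, YX$)
  read y, top Y: go to s0, push ε → (s0, xyxyx, X$)
  read x, top X: go to s0, push YX → (s0, yxyx, YX$)
  read y, top Y: go to s0, push ε → (s0, xyx, X$)
  read x, top X: go to s0, push YX → (s0, yx, YX$)
  read y, top Y: go to s0, push ε → (s0, x, X$)
  read x, top X: go to s0, push YX → (s0, ε, YX$)
All input consumed in state s0 with stack YX$.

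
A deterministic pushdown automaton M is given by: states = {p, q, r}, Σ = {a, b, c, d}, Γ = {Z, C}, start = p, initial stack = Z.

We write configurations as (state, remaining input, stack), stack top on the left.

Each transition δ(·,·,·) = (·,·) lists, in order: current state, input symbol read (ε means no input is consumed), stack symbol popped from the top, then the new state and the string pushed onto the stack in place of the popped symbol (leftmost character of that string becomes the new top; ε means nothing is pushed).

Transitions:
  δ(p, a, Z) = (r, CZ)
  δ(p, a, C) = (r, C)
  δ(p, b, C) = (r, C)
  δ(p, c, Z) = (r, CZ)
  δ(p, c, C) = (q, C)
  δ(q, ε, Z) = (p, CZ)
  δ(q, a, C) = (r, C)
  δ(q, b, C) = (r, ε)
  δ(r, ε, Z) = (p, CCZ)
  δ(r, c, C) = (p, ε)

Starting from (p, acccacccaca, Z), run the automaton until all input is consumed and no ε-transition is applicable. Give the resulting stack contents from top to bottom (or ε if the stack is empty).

CZ

(p, acccacccaca, Z)
  read a, top Z: go to r, push CZ → (r, cccacccaca, CZ)
  read c, top C: go to p, push ε → (p, ccacccaca, Z)
  read c, top Z: go to r, push CZ → (r, cacccaca, CZ)
  read c, top C: go to p, push ε → (p, acccaca, Z)
  read a, top Z: go to r, push CZ → (r, cccaca, CZ)
  read c, top C: go to p, push ε → (p, ccaca, Z)
  read c, top Z: go to r, push CZ → (r, caca, CZ)
  read c, top C: go to p, push ε → (p, aca, Z)
  read a, top Z: go to r, push CZ → (r, ca, CZ)
  read c, top C: go to p, push ε → (p, a, Z)
  read a, top Z: go to r, push CZ → (r, ε, CZ)
All input consumed in state r with stack CZ.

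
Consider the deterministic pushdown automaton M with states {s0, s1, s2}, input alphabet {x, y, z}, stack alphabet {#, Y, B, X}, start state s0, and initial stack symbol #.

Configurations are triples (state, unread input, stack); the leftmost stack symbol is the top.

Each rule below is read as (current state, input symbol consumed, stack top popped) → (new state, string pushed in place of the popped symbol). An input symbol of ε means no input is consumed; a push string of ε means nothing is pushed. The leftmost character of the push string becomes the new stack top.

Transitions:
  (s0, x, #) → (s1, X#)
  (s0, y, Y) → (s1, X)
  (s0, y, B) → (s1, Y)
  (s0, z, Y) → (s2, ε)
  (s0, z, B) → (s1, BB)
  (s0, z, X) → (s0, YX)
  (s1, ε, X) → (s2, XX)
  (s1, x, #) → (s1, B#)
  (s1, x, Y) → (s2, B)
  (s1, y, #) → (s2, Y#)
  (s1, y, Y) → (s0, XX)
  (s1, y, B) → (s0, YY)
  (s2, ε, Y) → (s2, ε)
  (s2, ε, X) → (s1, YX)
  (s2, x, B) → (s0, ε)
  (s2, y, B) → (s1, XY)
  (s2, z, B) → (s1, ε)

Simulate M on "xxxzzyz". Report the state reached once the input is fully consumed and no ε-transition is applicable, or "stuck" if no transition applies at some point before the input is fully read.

(s0, xxxzzyz, #) ⊢ (s1, xxzzyz, X#) ⊢ (s2, xxzzyz, XX#) ⊢ (s1, xxzzyz, YXX#) ⊢ (s2, xzzyz, BXX#) ⊢ (s0, zzyz, XX#) ⊢ (s0, zyz, YXX#) ⊢ (s2, yz, XX#) ⊢ (s1, yz, YXX#) ⊢ (s0, z, XXXX#) ⊢ (s0, ε, YXXXX#)
All input consumed; M is in state s0.

s0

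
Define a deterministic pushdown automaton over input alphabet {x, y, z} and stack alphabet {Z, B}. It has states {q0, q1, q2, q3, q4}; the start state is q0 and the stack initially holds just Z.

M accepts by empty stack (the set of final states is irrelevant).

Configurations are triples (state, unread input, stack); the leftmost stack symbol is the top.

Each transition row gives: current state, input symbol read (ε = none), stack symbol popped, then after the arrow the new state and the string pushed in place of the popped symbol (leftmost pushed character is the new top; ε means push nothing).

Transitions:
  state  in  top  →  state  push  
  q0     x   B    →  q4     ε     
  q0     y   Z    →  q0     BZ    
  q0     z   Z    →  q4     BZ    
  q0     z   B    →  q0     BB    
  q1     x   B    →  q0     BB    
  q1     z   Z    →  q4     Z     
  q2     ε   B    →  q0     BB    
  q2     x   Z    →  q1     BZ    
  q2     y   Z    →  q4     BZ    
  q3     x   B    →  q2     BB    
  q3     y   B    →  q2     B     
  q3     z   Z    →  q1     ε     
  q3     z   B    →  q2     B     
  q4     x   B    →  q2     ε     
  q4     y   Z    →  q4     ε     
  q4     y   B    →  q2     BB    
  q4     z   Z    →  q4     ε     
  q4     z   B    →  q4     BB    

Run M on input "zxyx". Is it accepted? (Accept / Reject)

(q0, zxyx, Z) ⊢ (q4, xyx, BZ) ⊢ (q2, yx, Z) ⊢ (q4, x, BZ) ⊢ (q2, ε, Z)
All input consumed; stack is Z, not empty, and no further ε-move applies.

Reject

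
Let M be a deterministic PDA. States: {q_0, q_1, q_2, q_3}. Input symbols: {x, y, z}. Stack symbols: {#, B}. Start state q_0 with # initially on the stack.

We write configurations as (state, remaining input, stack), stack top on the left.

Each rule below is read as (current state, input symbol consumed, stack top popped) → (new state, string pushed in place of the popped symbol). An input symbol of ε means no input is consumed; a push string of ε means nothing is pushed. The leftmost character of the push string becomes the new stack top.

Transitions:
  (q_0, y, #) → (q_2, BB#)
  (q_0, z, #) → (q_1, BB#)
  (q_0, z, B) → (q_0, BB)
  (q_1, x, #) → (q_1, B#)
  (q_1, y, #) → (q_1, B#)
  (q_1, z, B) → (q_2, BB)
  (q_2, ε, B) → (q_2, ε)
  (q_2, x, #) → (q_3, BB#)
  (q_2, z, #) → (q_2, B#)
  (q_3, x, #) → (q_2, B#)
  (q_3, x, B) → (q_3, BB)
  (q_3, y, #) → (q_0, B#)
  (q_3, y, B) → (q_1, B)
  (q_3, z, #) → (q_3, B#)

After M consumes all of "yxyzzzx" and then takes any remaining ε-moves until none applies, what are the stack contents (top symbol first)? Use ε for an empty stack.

BB#

(q_0, yxyzzzx, #)
  read y, top #: go to q_2, push BB# → (q_2, xyzzzx, BB#)
  ε-move, top B: go to q_2, push ε → (q_2, xyzzzx, B#)
  ε-move, top B: go to q_2, push ε → (q_2, xyzzzx, #)
  read x, top #: go to q_3, push BB# → (q_3, yzzzx, BB#)
  read y, top B: go to q_1, push B → (q_1, zzzx, BB#)
  read z, top B: go to q_2, push BB → (q_2, zzx, BBB#)
  ε-move, top B: go to q_2, push ε → (q_2, zzx, BB#)
  ε-move, top B: go to q_2, push ε → (q_2, zzx, B#)
  ε-move, top B: go to q_2, push ε → (q_2, zzx, #)
  read z, top #: go to q_2, push B# → (q_2, zx, B#)
  ε-move, top B: go to q_2, push ε → (q_2, zx, #)
  read z, top #: go to q_2, push B# → (q_2, x, B#)
  ε-move, top B: go to q_2, push ε → (q_2, x, #)
  read x, top #: go to q_3, push BB# → (q_3, ε, BB#)
All input consumed in state q_3 with stack BB#.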